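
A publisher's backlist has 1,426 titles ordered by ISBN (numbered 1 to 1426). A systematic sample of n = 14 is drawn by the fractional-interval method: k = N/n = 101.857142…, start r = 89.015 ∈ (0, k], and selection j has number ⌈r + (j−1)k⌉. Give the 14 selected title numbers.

j=1: r + 0k = 89.015 → ⌈·⌉ = 90
j=2: r + 1k = 190.872142… → ⌈·⌉ = 191
j=3: r + 2k = 292.729285… → ⌈·⌉ = 293
j=4: r + 3k = 394.586428… → ⌈·⌉ = 395
j=5: r + 4k = 496.443571… → ⌈·⌉ = 497
j=6: r + 5k = 598.300714… → ⌈·⌉ = 599
j=7: r + 6k = 700.157857… → ⌈·⌉ = 701
j=8: r + 7k = 802.015 → ⌈·⌉ = 803
j=9: r + 8k = 903.872142… → ⌈·⌉ = 904
j=10: r + 9k = 1005.729285… → ⌈·⌉ = 1006
j=11: r + 10k = 1107.586428… → ⌈·⌉ = 1108
j=12: r + 11k = 1209.443571… → ⌈·⌉ = 1210
j=13: r + 12k = 1311.300714… → ⌈·⌉ = 1312
j=14: r + 13k = 1413.157857… → ⌈·⌉ = 1414

90, 191, 293, 395, 497, 599, 701, 803, 904, 1006, 1108, 1210, 1312, 1414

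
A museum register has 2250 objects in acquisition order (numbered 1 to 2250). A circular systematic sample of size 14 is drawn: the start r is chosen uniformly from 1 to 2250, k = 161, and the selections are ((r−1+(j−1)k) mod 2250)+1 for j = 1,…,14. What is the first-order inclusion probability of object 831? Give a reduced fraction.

For each position j, as r ranges over 1…2250 the j-th selection hits every object exactly once, so object 831 is selected for exactly 14 of the 2250 starts.
Inclusion probability = 14/2250 = 7/1125.

7/1125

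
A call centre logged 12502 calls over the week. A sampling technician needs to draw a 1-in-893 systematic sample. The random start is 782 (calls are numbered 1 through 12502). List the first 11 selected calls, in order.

call 1: 782
call 2: 782 + 893 = 1675
call 3: 1675 + 893 = 2568
call 4: 2568 + 893 = 3461
call 5: 3461 + 893 = 4354
call 6: 4354 + 893 = 5247
call 7: 5247 + 893 = 6140
call 8: 6140 + 893 = 7033
call 9: 7033 + 893 = 7926
call 10: 7926 + 893 = 8819
call 11: 8819 + 893 = 9712

782, 1675, 2568, 3461, 4354, 5247, 6140, 7033, 7926, 8819, 9712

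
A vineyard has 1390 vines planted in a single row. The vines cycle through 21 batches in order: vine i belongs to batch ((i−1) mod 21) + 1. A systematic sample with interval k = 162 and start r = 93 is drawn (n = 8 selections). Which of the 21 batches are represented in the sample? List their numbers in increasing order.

Consecutive selections differ by k = 162, so their batch numbers differ by 162 mod 21 = 15.
gcd(162, 21) = 3, so the sample visits 21/3 = 7 distinct residues mod 21.
Start 93 is batch 9; the batches hit are 3, 6, 9, 12, 15, 18, 21.

3, 6, 9, 12, 15, 18, 21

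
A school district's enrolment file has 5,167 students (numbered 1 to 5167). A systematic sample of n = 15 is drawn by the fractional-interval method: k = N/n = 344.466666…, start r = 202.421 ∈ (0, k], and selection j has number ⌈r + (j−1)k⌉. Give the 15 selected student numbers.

203, 547, 892, 1236, 1581, 1925, 2270, 2614, 2959, 3303, 3648, 3992, 4337, 4681, 5025

j=1: r + 0k = 202.421 → ⌈·⌉ = 203
j=2: r + 1k = 546.887666… → ⌈·⌉ = 547
j=3: r + 2k = 891.354333… → ⌈·⌉ = 892
j=4: r + 3k = 1235.821 → ⌈·⌉ = 1236
j=5: r + 4k = 1580.287666… → ⌈·⌉ = 1581
j=6: r + 5k = 1924.754333… → ⌈·⌉ = 1925
j=7: r + 6k = 2269.221 → ⌈·⌉ = 2270
j=8: r + 7k = 2613.687666… → ⌈·⌉ = 2614
j=9: r + 8k = 2958.154333… → ⌈·⌉ = 2959
j=10: r + 9k = 3302.621 → ⌈·⌉ = 3303
j=11: r + 10k = 3647.087666… → ⌈·⌉ = 3648
j=12: r + 11k = 3991.554333… → ⌈·⌉ = 3992
j=13: r + 12k = 4336.021 → ⌈·⌉ = 4337
j=14: r + 13k = 4680.487666… → ⌈·⌉ = 4681
j=15: r + 14k = 5024.954333… → ⌈·⌉ = 5025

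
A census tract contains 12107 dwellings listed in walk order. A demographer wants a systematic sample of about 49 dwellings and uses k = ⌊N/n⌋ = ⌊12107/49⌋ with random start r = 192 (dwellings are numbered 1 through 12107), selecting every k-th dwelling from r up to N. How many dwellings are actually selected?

49

k = ⌊12107/49⌋ = 247
Achieved size = ⌊(12107 − 192)/247⌋ + 1 = ⌊11915/247⌋ + 1 = 48 + 1 = 49
(last selection: 192 + 48×247 = 12048 ≤ 12107; next would be 12295 > 12107)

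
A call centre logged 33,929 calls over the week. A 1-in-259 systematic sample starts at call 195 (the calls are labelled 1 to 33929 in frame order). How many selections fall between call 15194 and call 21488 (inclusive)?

25

k = 259
First selection ≥ 15194: 195 + ⌈(15194−195)/259⌉·259 = 195 + 58×259 = 15217
Last selection ≤ 21488: 195 + ⌊(21488−195)/259⌋·259 = 195 + 82×259 = 21433
Count = 82 − 58 + 1 = 25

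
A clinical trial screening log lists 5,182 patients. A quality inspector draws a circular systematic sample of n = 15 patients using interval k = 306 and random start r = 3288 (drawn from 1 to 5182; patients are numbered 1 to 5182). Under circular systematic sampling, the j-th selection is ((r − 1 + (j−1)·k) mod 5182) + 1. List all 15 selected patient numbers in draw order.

Selection 1: 3288
Selection 2: 3288 + 306 = 3594
Selection 3: 3594 + 306 = 3900
Selection 4: 3900 + 306 = 4206
Selection 5: 4206 + 306 = 4512
Selection 6: 4512 + 306 = 4818
Selection 7: 4818 + 306 = 5124
Selection 8: 5124 + 306 = 5430 → 5430 − 5182 = 248
Selection 9: 248 + 306 = 554
Selection 10: 554 + 306 = 860
Selection 11: 860 + 306 = 1166
Selection 12: 1166 + 306 = 1472
Selection 13: 1472 + 306 = 1778
Selection 14: 1778 + 306 = 2084
Selection 15: 2084 + 306 = 2390

3288, 3594, 3900, 4206, 4512, 4818, 5124, 248, 554, 860, 1166, 1472, 1778, 2084, 2390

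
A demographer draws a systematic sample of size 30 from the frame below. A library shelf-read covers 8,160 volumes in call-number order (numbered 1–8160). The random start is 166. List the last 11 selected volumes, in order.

5334, 5606, 5878, 6150, 6422, 6694, 6966, 7238, 7510, 7782, 8054

k = N/n = 8160/30 = 272
20th selection = 166 + 19×272 = 5334
21st: 5334 + 272 = 5606
22nd: 5606 + 272 = 5878
23rd: 5878 + 272 = 6150
24th: 6150 + 272 = 6422
25th: 6422 + 272 = 6694
26th: 6694 + 272 = 6966
27th: 6966 + 272 = 7238
28th: 7238 + 272 = 7510
29th: 7510 + 272 = 7782
30th: 7782 + 272 = 8054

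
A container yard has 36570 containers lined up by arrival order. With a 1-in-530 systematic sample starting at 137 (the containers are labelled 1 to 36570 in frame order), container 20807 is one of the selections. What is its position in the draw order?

k = 530
position = (20807 − 137)/530 + 1 = 20670/530 + 1 = 39 + 1 = 40

40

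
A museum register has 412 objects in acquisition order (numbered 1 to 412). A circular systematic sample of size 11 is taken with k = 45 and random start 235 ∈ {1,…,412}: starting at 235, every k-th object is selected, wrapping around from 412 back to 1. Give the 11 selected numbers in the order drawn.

235, 280, 325, 370, 3, 48, 93, 138, 183, 228, 273

Selection 1: 235
Selection 2: 235 + 45 = 280
Selection 3: 280 + 45 = 325
Selection 4: 325 + 45 = 370
Selection 5: 370 + 45 = 415 → 415 − 412 = 3
Selection 6: 3 + 45 = 48
Selection 7: 48 + 45 = 93
Selection 8: 93 + 45 = 138
Selection 9: 138 + 45 = 183
Selection 10: 183 + 45 = 228
Selection 11: 228 + 45 = 273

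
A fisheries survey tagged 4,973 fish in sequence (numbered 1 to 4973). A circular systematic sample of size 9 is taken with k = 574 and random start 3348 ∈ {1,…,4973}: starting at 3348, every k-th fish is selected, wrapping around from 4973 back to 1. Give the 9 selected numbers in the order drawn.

3348, 3922, 4496, 97, 671, 1245, 1819, 2393, 2967

Selection 1: 3348
Selection 2: 3348 + 574 = 3922
Selection 3: 3922 + 574 = 4496
Selection 4: 4496 + 574 = 5070 → 5070 − 4973 = 97
Selection 5: 97 + 574 = 671
Selection 6: 671 + 574 = 1245
Selection 7: 1245 + 574 = 1819
Selection 8: 1819 + 574 = 2393
Selection 9: 2393 + 574 = 2967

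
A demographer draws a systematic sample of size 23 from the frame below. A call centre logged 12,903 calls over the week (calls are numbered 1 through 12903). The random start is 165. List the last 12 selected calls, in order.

6336, 6897, 7458, 8019, 8580, 9141, 9702, 10263, 10824, 11385, 11946, 12507

k = N/n = 12903/23 = 561
12th selection = 165 + 11×561 = 6336
13th: 6336 + 561 = 6897
14th: 6897 + 561 = 7458
15th: 7458 + 561 = 8019
16th: 8019 + 561 = 8580
17th: 8580 + 561 = 9141
18th: 9141 + 561 = 9702
19th: 9702 + 561 = 10263
20th: 10263 + 561 = 10824
21st: 10824 + 561 = 11385
22nd: 11385 + 561 = 11946
23rd: 11946 + 561 = 12507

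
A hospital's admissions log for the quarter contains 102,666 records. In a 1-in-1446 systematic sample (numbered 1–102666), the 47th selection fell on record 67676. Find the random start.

k = 1446
r = 67676 − (47−1)×1446 = 67676 − 66516 = 1160

1160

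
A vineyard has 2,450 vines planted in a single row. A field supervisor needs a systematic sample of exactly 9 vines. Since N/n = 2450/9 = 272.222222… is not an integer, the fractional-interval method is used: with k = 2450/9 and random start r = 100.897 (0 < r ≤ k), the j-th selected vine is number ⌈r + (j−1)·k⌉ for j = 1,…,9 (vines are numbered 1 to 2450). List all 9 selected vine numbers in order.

j=1: r + 0k = 100.897 → ⌈·⌉ = 101
j=2: r + 1k = 373.119222… → ⌈·⌉ = 374
j=3: r + 2k = 645.341444… → ⌈·⌉ = 646
j=4: r + 3k = 917.563666… → ⌈·⌉ = 918
j=5: r + 4k = 1189.785888… → ⌈·⌉ = 1190
j=6: r + 5k = 1462.008111… → ⌈·⌉ = 1463
j=7: r + 6k = 1734.230333… → ⌈·⌉ = 1735
j=8: r + 7k = 2006.452555… → ⌈·⌉ = 2007
j=9: r + 8k = 2278.674777… → ⌈·⌉ = 2279

101, 374, 646, 918, 1190, 1463, 1735, 2007, 2279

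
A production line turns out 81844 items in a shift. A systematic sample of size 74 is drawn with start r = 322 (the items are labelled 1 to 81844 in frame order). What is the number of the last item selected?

k = 81844/74 = 1106
74th selection = r + (74−1)·k = 322 + 73×1106 = 322 + 80738 = 81060

81060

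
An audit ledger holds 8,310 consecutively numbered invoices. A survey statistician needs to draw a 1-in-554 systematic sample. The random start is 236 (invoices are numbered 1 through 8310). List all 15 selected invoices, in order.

236, 790, 1344, 1898, 2452, 3006, 3560, 4114, 4668, 5222, 5776, 6330, 6884, 7438, 7992

invoice 1: 236
invoice 2: 236 + 554 = 790
invoice 3: 790 + 554 = 1344
invoice 4: 1344 + 554 = 1898
invoice 5: 1898 + 554 = 2452
invoice 6: 2452 + 554 = 3006
invoice 7: 3006 + 554 = 3560
invoice 8: 3560 + 554 = 4114
invoice 9: 4114 + 554 = 4668
invoice 10: 4668 + 554 = 5222
invoice 11: 5222 + 554 = 5776
invoice 12: 5776 + 554 = 6330
invoice 13: 6330 + 554 = 6884
invoice 14: 6884 + 554 = 7438
invoice 15: 7438 + 554 = 7992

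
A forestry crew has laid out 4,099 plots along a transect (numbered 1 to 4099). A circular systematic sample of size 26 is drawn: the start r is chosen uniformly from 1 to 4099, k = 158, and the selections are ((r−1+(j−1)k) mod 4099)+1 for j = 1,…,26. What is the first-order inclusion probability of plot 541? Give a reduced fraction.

For each position j, as r ranges over 1…4099 the j-th selection hits every plot exactly once, so plot 541 is selected for exactly 26 of the 4099 starts.
Inclusion probability = 26/4099.

26/4099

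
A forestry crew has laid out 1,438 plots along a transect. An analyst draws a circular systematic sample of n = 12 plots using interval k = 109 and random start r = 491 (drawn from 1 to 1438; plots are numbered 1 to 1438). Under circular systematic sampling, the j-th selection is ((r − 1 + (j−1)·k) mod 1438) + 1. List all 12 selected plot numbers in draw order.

491, 600, 709, 818, 927, 1036, 1145, 1254, 1363, 34, 143, 252

Selection 1: 491
Selection 2: 491 + 109 = 600
Selection 3: 600 + 109 = 709
Selection 4: 709 + 109 = 818
Selection 5: 818 + 109 = 927
Selection 6: 927 + 109 = 1036
Selection 7: 1036 + 109 = 1145
Selection 8: 1145 + 109 = 1254
Selection 9: 1254 + 109 = 1363
Selection 10: 1363 + 109 = 1472 → 1472 − 1438 = 34
Selection 11: 34 + 109 = 143
Selection 12: 143 + 109 = 252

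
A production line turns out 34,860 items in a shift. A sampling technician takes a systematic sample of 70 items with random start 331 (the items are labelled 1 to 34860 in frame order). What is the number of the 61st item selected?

k = 34860/70 = 498
61st selection = r + (61−1)·k = 331 + 60×498 = 331 + 29880 = 30211

30211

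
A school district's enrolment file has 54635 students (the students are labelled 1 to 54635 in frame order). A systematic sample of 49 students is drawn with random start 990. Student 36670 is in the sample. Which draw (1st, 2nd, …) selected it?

k = 54635/49 = 1115
position = (36670 − 990)/1115 + 1 = 35680/1115 + 1 = 32 + 1 = 33

33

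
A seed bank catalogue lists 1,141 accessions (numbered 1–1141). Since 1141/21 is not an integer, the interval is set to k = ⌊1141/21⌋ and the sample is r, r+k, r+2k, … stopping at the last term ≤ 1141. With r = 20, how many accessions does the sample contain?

21

k = ⌊1141/21⌋ = 54
Achieved size = ⌊(1141 − 20)/54⌋ + 1 = ⌊1121/54⌋ + 1 = 20 + 1 = 21
(last selection: 20 + 20×54 = 1100 ≤ 1141; next would be 1154 > 1141)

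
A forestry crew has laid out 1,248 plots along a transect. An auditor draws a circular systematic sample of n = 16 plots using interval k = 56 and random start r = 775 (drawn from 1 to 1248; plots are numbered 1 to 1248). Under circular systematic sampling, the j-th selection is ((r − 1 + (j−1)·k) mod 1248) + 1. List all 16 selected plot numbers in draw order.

775, 831, 887, 943, 999, 1055, 1111, 1167, 1223, 31, 87, 143, 199, 255, 311, 367

Selection 1: 775
Selection 2: 775 + 56 = 831
Selection 3: 831 + 56 = 887
Selection 4: 887 + 56 = 943
Selection 5: 943 + 56 = 999
Selection 6: 999 + 56 = 1055
Selection 7: 1055 + 56 = 1111
Selection 8: 1111 + 56 = 1167
Selection 9: 1167 + 56 = 1223
Selection 10: 1223 + 56 = 1279 → 1279 − 1248 = 31
Selection 11: 31 + 56 = 87
Selection 12: 87 + 56 = 143
Selection 13: 143 + 56 = 199
Selection 14: 199 + 56 = 255
Selection 15: 255 + 56 = 311
Selection 16: 311 + 56 = 367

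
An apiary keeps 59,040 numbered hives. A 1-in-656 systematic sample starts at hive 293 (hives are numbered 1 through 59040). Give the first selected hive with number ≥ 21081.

k = 656
Steps past start: ⌈(21081 − 293)/656⌉ = ⌈20788/656⌉ = 32
Selected hive: 293 + 32×656 = 21285

21285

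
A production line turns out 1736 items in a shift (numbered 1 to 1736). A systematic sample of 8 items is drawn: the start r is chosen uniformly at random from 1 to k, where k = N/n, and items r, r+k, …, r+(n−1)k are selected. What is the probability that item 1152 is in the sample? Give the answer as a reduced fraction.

k = 1736/8 = 217.
Item 1152 is selected iff r ≡ 1152 (mod 217); exactly one such r in {1,…,217}.
Inclusion probability = 1/217.

1/217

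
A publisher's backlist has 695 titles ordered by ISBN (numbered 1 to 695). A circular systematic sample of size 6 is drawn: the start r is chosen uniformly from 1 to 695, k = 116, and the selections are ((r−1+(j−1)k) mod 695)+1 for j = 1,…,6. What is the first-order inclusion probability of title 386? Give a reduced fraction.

For each position j, as r ranges over 1…695 the j-th selection hits every title exactly once, so title 386 is selected for exactly 6 of the 695 starts.
Inclusion probability = 6/695.

6/695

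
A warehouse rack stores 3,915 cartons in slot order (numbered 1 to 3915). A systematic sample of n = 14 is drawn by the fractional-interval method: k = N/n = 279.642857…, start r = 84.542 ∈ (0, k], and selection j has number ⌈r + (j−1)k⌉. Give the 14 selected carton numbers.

85, 365, 644, 924, 1204, 1483, 1763, 2043, 2322, 2602, 2881, 3161, 3441, 3720

j=1: r + 0k = 84.542 → ⌈·⌉ = 85
j=2: r + 1k = 364.184857… → ⌈·⌉ = 365
j=3: r + 2k = 643.827714… → ⌈·⌉ = 644
j=4: r + 3k = 923.470571… → ⌈·⌉ = 924
j=5: r + 4k = 1203.113428… → ⌈·⌉ = 1204
j=6: r + 5k = 1482.756285… → ⌈·⌉ = 1483
j=7: r + 6k = 1762.399142… → ⌈·⌉ = 1763
j=8: r + 7k = 2042.042 → ⌈·⌉ = 2043
j=9: r + 8k = 2321.684857… → ⌈·⌉ = 2322
j=10: r + 9k = 2601.327714… → ⌈·⌉ = 2602
j=11: r + 10k = 2880.970571… → ⌈·⌉ = 2881
j=12: r + 11k = 3160.613428… → ⌈·⌉ = 3161
j=13: r + 12k = 3440.256285… → ⌈·⌉ = 3441
j=14: r + 13k = 3719.899142… → ⌈·⌉ = 3720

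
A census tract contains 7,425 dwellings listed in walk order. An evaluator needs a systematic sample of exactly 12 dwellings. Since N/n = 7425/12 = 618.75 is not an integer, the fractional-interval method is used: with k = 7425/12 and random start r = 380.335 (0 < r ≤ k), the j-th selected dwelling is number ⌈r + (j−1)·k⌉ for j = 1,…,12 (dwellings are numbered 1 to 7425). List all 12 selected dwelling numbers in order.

381, 1000, 1618, 2237, 2856, 3475, 4093, 4712, 5331, 5950, 6568, 7187

j=1: r + 0k = 380.335 → ⌈·⌉ = 381
j=2: r + 1k = 999.085 → ⌈·⌉ = 1000
j=3: r + 2k = 1617.835 → ⌈·⌉ = 1618
j=4: r + 3k = 2236.585 → ⌈·⌉ = 2237
j=5: r + 4k = 2855.335 → ⌈·⌉ = 2856
j=6: r + 5k = 3474.085 → ⌈·⌉ = 3475
j=7: r + 6k = 4092.835 → ⌈·⌉ = 4093
j=8: r + 7k = 4711.585 → ⌈·⌉ = 4712
j=9: r + 8k = 5330.335 → ⌈·⌉ = 5331
j=10: r + 9k = 5949.085 → ⌈·⌉ = 5950
j=11: r + 10k = 6567.835 → ⌈·⌉ = 6568
j=12: r + 11k = 7186.585 → ⌈·⌉ = 7187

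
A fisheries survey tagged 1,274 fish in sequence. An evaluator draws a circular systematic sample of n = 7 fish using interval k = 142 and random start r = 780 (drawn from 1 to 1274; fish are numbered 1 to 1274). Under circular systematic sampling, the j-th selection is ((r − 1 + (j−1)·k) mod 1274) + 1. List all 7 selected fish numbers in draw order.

780, 922, 1064, 1206, 74, 216, 358

Selection 1: 780
Selection 2: 780 + 142 = 922
Selection 3: 922 + 142 = 1064
Selection 4: 1064 + 142 = 1206
Selection 5: 1206 + 142 = 1348 → 1348 − 1274 = 74
Selection 6: 74 + 142 = 216
Selection 7: 216 + 142 = 358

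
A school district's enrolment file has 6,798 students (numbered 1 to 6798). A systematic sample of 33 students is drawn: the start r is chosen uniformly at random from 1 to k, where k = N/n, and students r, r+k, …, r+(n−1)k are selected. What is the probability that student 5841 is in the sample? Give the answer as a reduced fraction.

1/206

k = 6798/33 = 206.
Student 5841 is selected iff r ≡ 5841 (mod 206); exactly one such r in {1,…,206}.
Inclusion probability = 1/206.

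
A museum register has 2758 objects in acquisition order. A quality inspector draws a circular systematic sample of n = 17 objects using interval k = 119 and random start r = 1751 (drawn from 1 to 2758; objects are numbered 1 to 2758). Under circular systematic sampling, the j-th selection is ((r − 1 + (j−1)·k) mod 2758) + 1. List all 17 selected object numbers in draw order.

Selection 1: 1751
Selection 2: 1751 + 119 = 1870
Selection 3: 1870 + 119 = 1989
Selection 4: 1989 + 119 = 2108
Selection 5: 2108 + 119 = 2227
Selection 6: 2227 + 119 = 2346
Selection 7: 2346 + 119 = 2465
Selection 8: 2465 + 119 = 2584
Selection 9: 2584 + 119 = 2703
Selection 10: 2703 + 119 = 2822 → 2822 − 2758 = 64
Selection 11: 64 + 119 = 183
Selection 12: 183 + 119 = 302
Selection 13: 302 + 119 = 421
Selection 14: 421 + 119 = 540
Selection 15: 540 + 119 = 659
Selection 16: 659 + 119 = 778
Selection 17: 778 + 119 = 897

1751, 1870, 1989, 2108, 2227, 2346, 2465, 2584, 2703, 64, 183, 302, 421, 540, 659, 778, 897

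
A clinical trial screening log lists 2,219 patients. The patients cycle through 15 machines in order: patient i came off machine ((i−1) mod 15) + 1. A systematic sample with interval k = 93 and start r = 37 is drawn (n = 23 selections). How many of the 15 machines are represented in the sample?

5

Consecutive selections differ by k = 93, so their machine numbers differ by 93 mod 15 = 3.
gcd(93, 15) = 3, so the sample visits 15/3 = 5 distinct residues mod 15.
Start 37 is machine 7; the machines hit are 1, 4, 7, 10, 13.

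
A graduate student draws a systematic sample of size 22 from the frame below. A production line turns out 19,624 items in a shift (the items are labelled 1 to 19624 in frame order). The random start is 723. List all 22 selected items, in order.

k = N/n = 19624/22 = 892
item 1: 723
item 2: 723 + 892 = 1615
item 3: 1615 + 892 = 2507
item 4: 2507 + 892 = 3399
item 5: 3399 + 892 = 4291
item 6: 4291 + 892 = 5183
item 7: 5183 + 892 = 6075
item 8: 6075 + 892 = 6967
item 9: 6967 + 892 = 7859
item 10: 7859 + 892 = 8751
item 11: 8751 + 892 = 9643
item 12: 9643 + 892 = 10535
item 13: 10535 + 892 = 11427
item 14: 11427 + 892 = 12319
item 15: 12319 + 892 = 13211
item 16: 13211 + 892 = 14103
item 17: 14103 + 892 = 14995
item 18: 14995 + 892 = 15887
item 19: 15887 + 892 = 16779
item 20: 16779 + 892 = 17671
item 21: 17671 + 892 = 18563
item 22: 18563 + 892 = 19455

723, 1615, 2507, 3399, 4291, 5183, 6075, 6967, 7859, 8751, 9643, 10535, 11427, 12319, 13211, 14103, 14995, 15887, 16779, 17671, 18563, 19455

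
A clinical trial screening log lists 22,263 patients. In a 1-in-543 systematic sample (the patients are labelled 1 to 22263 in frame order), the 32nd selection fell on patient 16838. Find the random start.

5

k = 543
r = 16838 − (32−1)×543 = 16838 − 16833 = 5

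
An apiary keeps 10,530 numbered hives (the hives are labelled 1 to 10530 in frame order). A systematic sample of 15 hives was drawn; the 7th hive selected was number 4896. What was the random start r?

k = 10530/15 = 702
r = 4896 − (7−1)×702 = 4896 − 4212 = 684

684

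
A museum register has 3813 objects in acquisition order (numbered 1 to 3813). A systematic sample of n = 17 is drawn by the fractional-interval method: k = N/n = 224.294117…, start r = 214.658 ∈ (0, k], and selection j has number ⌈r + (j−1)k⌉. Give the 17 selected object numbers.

j=1: r + 0k = 214.658 → ⌈·⌉ = 215
j=2: r + 1k = 438.952117… → ⌈·⌉ = 439
j=3: r + 2k = 663.246235… → ⌈·⌉ = 664
j=4: r + 3k = 887.540352… → ⌈·⌉ = 888
j=5: r + 4k = 1111.834470… → ⌈·⌉ = 1112
j=6: r + 5k = 1336.128588… → ⌈·⌉ = 1337
j=7: r + 6k = 1560.422705… → ⌈·⌉ = 1561
j=8: r + 7k = 1784.716823… → ⌈·⌉ = 1785
j=9: r + 8k = 2009.010941… → ⌈·⌉ = 2010
j=10: r + 9k = 2233.305058… → ⌈·⌉ = 2234
j=11: r + 10k = 2457.599176… → ⌈·⌉ = 2458
j=12: r + 11k = 2681.893294… → ⌈·⌉ = 2682
j=13: r + 12k = 2906.187411… → ⌈·⌉ = 2907
j=14: r + 13k = 3130.481529… → ⌈·⌉ = 3131
j=15: r + 14k = 3354.775647… → ⌈·⌉ = 3355
j=16: r + 15k = 3579.069764… → ⌈·⌉ = 3580
j=17: r + 16k = 3803.363882… → ⌈·⌉ = 3804

215, 439, 664, 888, 1112, 1337, 1561, 1785, 2010, 2234, 2458, 2682, 2907, 3131, 3355, 3580, 3804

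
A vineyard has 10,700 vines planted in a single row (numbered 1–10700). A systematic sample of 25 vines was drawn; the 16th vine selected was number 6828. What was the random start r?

k = 10700/25 = 428
r = 6828 − (16−1)×428 = 6828 − 6420 = 408

408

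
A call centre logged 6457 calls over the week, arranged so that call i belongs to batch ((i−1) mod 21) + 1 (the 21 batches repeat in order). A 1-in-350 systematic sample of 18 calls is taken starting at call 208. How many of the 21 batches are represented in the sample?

Consecutive selections differ by k = 350, so their batch numbers differ by 350 mod 21 = 14.
gcd(350, 21) = 7, so the sample visits 21/7 = 3 distinct residues mod 21.
Start 208 is batch 19; the batches hit are 5, 12, 19.

3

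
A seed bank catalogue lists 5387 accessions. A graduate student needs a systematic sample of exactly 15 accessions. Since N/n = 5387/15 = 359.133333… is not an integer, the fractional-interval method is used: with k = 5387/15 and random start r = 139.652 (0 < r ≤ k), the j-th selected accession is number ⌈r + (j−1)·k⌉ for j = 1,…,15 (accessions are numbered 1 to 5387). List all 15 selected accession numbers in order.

j=1: r + 0k = 139.652 → ⌈·⌉ = 140
j=2: r + 1k = 498.785333… → ⌈·⌉ = 499
j=3: r + 2k = 857.918666… → ⌈·⌉ = 858
j=4: r + 3k = 1217.052 → ⌈·⌉ = 1218
j=5: r + 4k = 1576.185333… → ⌈·⌉ = 1577
j=6: r + 5k = 1935.318666… → ⌈·⌉ = 1936
j=7: r + 6k = 2294.452 → ⌈·⌉ = 2295
j=8: r + 7k = 2653.585333… → ⌈·⌉ = 2654
j=9: r + 8k = 3012.718666… → ⌈·⌉ = 3013
j=10: r + 9k = 3371.852 → ⌈·⌉ = 3372
j=11: r + 10k = 3730.985333… → ⌈·⌉ = 3731
j=12: r + 11k = 4090.118666… → ⌈·⌉ = 4091
j=13: r + 12k = 4449.252 → ⌈·⌉ = 4450
j=14: r + 13k = 4808.385333… → ⌈·⌉ = 4809
j=15: r + 14k = 5167.518666… → ⌈·⌉ = 5168

140, 499, 858, 1218, 1577, 1936, 2295, 2654, 3013, 3372, 3731, 4091, 4450, 4809, 5168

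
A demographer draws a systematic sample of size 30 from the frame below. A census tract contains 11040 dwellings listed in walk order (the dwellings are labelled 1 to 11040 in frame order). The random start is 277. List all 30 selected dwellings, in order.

277, 645, 1013, 1381, 1749, 2117, 2485, 2853, 3221, 3589, 3957, 4325, 4693, 5061, 5429, 5797, 6165, 6533, 6901, 7269, 7637, 8005, 8373, 8741, 9109, 9477, 9845, 10213, 10581, 10949

k = N/n = 11040/30 = 368
dwelling 1: 277
dwelling 2: 277 + 368 = 645
dwelling 3: 645 + 368 = 1013
dwelling 4: 1013 + 368 = 1381
dwelling 5: 1381 + 368 = 1749
dwelling 6: 1749 + 368 = 2117
dwelling 7: 2117 + 368 = 2485
dwelling 8: 2485 + 368 = 2853
dwelling 9: 2853 + 368 = 3221
dwelling 10: 3221 + 368 = 3589
dwelling 11: 3589 + 368 = 3957
dwelling 12: 3957 + 368 = 4325
dwelling 13: 4325 + 368 = 4693
dwelling 14: 4693 + 368 = 5061
dwelling 15: 5061 + 368 = 5429
dwelling 16: 5429 + 368 = 5797
dwelling 17: 5797 + 368 = 6165
dwelling 18: 6165 + 368 = 6533
dwelling 19: 6533 + 368 = 6901
dwelling 20: 6901 + 368 = 7269
dwelling 21: 7269 + 368 = 7637
dwelling 22: 7637 + 368 = 8005
dwelling 23: 8005 + 368 = 8373
dwelling 24: 8373 + 368 = 8741
dwelling 25: 8741 + 368 = 9109
dwelling 26: 9109 + 368 = 9477
dwelling 27: 9477 + 368 = 9845
dwelling 28: 9845 + 368 = 10213
dwelling 29: 10213 + 368 = 10581
dwelling 30: 10581 + 368 = 10949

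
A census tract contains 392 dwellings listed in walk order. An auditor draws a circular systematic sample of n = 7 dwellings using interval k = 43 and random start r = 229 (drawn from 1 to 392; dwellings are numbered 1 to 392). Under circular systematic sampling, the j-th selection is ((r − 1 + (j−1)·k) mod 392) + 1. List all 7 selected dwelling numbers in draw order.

229, 272, 315, 358, 9, 52, 95

Selection 1: 229
Selection 2: 229 + 43 = 272
Selection 3: 272 + 43 = 315
Selection 4: 315 + 43 = 358
Selection 5: 358 + 43 = 401 → 401 − 392 = 9
Selection 6: 9 + 43 = 52
Selection 7: 52 + 43 = 95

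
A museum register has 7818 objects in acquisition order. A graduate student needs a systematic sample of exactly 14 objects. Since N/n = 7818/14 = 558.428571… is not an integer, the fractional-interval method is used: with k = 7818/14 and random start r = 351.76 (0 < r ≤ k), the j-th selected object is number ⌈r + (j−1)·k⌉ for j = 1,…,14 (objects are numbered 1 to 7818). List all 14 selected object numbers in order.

352, 911, 1469, 2028, 2586, 3144, 3703, 4261, 4820, 5378, 5937, 6495, 7053, 7612

j=1: r + 0k = 351.76 → ⌈·⌉ = 352
j=2: r + 1k = 910.188571… → ⌈·⌉ = 911
j=3: r + 2k = 1468.617142… → ⌈·⌉ = 1469
j=4: r + 3k = 2027.045714… → ⌈·⌉ = 2028
j=5: r + 4k = 2585.474285… → ⌈·⌉ = 2586
j=6: r + 5k = 3143.902857… → ⌈·⌉ = 3144
j=7: r + 6k = 3702.331428… → ⌈·⌉ = 3703
j=8: r + 7k = 4260.76 → ⌈·⌉ = 4261
j=9: r + 8k = 4819.188571… → ⌈·⌉ = 4820
j=10: r + 9k = 5377.617142… → ⌈·⌉ = 5378
j=11: r + 10k = 5936.045714… → ⌈·⌉ = 5937
j=12: r + 11k = 6494.474285… → ⌈·⌉ = 6495
j=13: r + 12k = 7052.902857… → ⌈·⌉ = 7053
j=14: r + 13k = 7611.331428… → ⌈·⌉ = 7612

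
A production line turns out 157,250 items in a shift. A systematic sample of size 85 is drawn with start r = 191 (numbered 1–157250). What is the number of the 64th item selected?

k = 157250/85 = 1850
64th selection = r + (64−1)·k = 191 + 63×1850 = 191 + 116550 = 116741

116741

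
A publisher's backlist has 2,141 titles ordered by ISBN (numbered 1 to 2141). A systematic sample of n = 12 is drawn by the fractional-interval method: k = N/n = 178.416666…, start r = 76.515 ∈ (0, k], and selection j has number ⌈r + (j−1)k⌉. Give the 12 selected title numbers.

j=1: r + 0k = 76.515 → ⌈·⌉ = 77
j=2: r + 1k = 254.931666… → ⌈·⌉ = 255
j=3: r + 2k = 433.348333… → ⌈·⌉ = 434
j=4: r + 3k = 611.765 → ⌈·⌉ = 612
j=5: r + 4k = 790.181666… → ⌈·⌉ = 791
j=6: r + 5k = 968.598333… → ⌈·⌉ = 969
j=7: r + 6k = 1147.015 → ⌈·⌉ = 1148
j=8: r + 7k = 1325.431666… → ⌈·⌉ = 1326
j=9: r + 8k = 1503.848333… → ⌈·⌉ = 1504
j=10: r + 9k = 1682.265 → ⌈·⌉ = 1683
j=11: r + 10k = 1860.681666… → ⌈·⌉ = 1861
j=12: r + 11k = 2039.098333… → ⌈·⌉ = 2040

77, 255, 434, 612, 791, 969, 1148, 1326, 1504, 1683, 1861, 2040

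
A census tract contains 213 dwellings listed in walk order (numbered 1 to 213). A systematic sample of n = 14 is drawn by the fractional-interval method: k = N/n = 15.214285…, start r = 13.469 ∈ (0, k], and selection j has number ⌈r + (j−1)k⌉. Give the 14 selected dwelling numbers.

14, 29, 44, 60, 75, 90, 105, 120, 136, 151, 166, 181, 197, 212

j=1: r + 0k = 13.469 → ⌈·⌉ = 14
j=2: r + 1k = 28.683285… → ⌈·⌉ = 29
j=3: r + 2k = 43.897571… → ⌈·⌉ = 44
j=4: r + 3k = 59.111857… → ⌈·⌉ = 60
j=5: r + 4k = 74.326142… → ⌈·⌉ = 75
j=6: r + 5k = 89.540428… → ⌈·⌉ = 90
j=7: r + 6k = 104.754714… → ⌈·⌉ = 105
j=8: r + 7k = 119.969 → ⌈·⌉ = 120
j=9: r + 8k = 135.183285… → ⌈·⌉ = 136
j=10: r + 9k = 150.397571… → ⌈·⌉ = 151
j=11: r + 10k = 165.611857… → ⌈·⌉ = 166
j=12: r + 11k = 180.826142… → ⌈·⌉ = 181
j=13: r + 12k = 196.040428… → ⌈·⌉ = 197
j=14: r + 13k = 211.254714… → ⌈·⌉ = 212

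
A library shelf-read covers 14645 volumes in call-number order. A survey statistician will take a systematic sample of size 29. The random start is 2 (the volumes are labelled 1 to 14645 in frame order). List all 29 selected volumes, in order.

k = N/n = 14645/29 = 505
volume 1: 2
volume 2: 2 + 505 = 507
volume 3: 507 + 505 = 1012
volume 4: 1012 + 505 = 1517
volume 5: 1517 + 505 = 2022
volume 6: 2022 + 505 = 2527
volume 7: 2527 + 505 = 3032
volume 8: 3032 + 505 = 3537
volume 9: 3537 + 505 = 4042
volume 10: 4042 + 505 = 4547
volume 11: 4547 + 505 = 5052
volume 12: 5052 + 505 = 5557
volume 13: 5557 + 505 = 6062
volume 14: 6062 + 505 = 6567
volume 15: 6567 + 505 = 7072
volume 16: 7072 + 505 = 7577
volume 17: 7577 + 505 = 8082
volume 18: 8082 + 505 = 8587
volume 19: 8587 + 505 = 9092
volume 20: 9092 + 505 = 9597
volume 21: 9597 + 505 = 10102
volume 22: 10102 + 505 = 10607
volume 23: 10607 + 505 = 11112
volume 24: 11112 + 505 = 11617
volume 25: 11617 + 505 = 12122
volume 26: 12122 + 505 = 12627
volume 27: 12627 + 505 = 13132
volume 28: 13132 + 505 = 13637
volume 29: 13637 + 505 = 14142

2, 507, 1012, 1517, 2022, 2527, 3032, 3537, 4042, 4547, 5052, 5557, 6062, 6567, 7072, 7577, 8082, 8587, 9092, 9597, 10102, 10607, 11112, 11617, 12122, 12627, 13132, 13637, 14142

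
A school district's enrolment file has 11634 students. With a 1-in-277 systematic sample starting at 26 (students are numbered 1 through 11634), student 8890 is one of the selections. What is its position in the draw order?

k = 277
position = (8890 − 26)/277 + 1 = 8864/277 + 1 = 32 + 1 = 33

33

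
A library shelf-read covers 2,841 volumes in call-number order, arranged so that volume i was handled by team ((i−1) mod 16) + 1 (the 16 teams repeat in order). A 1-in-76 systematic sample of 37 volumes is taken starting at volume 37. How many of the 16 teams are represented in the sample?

4

Consecutive selections differ by k = 76, so their team numbers differ by 76 mod 16 = 12.
gcd(76, 16) = 4, so the sample visits 16/4 = 4 distinct residues mod 16.
Start 37 is team 5; the teams hit are 1, 5, 9, 13.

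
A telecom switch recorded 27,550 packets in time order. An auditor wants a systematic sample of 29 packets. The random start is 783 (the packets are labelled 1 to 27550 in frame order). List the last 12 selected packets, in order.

16933, 17883, 18833, 19783, 20733, 21683, 22633, 23583, 24533, 25483, 26433, 27383

k = N/n = 27550/29 = 950
18th selection = 783 + 17×950 = 16933
19th: 16933 + 950 = 17883
20th: 17883 + 950 = 18833
21st: 18833 + 950 = 19783
22nd: 19783 + 950 = 20733
23rd: 20733 + 950 = 21683
24th: 21683 + 950 = 22633
25th: 22633 + 950 = 23583
26th: 23583 + 950 = 24533
27th: 24533 + 950 = 25483
28th: 25483 + 950 = 26433
29th: 26433 + 950 = 27383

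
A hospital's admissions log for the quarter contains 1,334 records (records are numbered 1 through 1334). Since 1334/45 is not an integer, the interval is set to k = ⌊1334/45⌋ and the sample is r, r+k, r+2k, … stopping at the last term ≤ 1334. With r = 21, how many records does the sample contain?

46

k = ⌊1334/45⌋ = 29
Achieved size = ⌊(1334 − 21)/29⌋ + 1 = ⌊1313/29⌋ + 1 = 45 + 1 = 46
(last selection: 21 + 45×29 = 1326 ≤ 1334; next would be 1355 > 1334)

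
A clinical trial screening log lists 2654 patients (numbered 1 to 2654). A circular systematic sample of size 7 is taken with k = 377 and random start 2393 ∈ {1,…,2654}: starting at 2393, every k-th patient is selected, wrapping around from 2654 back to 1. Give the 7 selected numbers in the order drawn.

Selection 1: 2393
Selection 2: 2393 + 377 = 2770 → 2770 − 2654 = 116
Selection 3: 116 + 377 = 493
Selection 4: 493 + 377 = 870
Selection 5: 870 + 377 = 1247
Selection 6: 1247 + 377 = 1624
Selection 7: 1624 + 377 = 2001

2393, 116, 493, 870, 1247, 1624, 2001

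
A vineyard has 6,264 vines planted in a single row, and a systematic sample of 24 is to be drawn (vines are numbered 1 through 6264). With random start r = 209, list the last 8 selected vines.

k = N/n = 6264/24 = 261
17th selection = 209 + 16×261 = 4385
18th: 4385 + 261 = 4646
19th: 4646 + 261 = 4907
20th: 4907 + 261 = 5168
21st: 5168 + 261 = 5429
22nd: 5429 + 261 = 5690
23rd: 5690 + 261 = 5951
24th: 5951 + 261 = 6212

4385, 4646, 4907, 5168, 5429, 5690, 5951, 6212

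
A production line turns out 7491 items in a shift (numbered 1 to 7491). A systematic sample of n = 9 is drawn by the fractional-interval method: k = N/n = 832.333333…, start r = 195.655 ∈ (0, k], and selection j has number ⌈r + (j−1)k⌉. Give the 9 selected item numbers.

196, 1028, 1861, 2693, 3525, 4358, 5190, 6022, 6855

j=1: r + 0k = 195.655 → ⌈·⌉ = 196
j=2: r + 1k = 1027.988333… → ⌈·⌉ = 1028
j=3: r + 2k = 1860.321666… → ⌈·⌉ = 1861
j=4: r + 3k = 2692.655 → ⌈·⌉ = 2693
j=5: r + 4k = 3524.988333… → ⌈·⌉ = 3525
j=6: r + 5k = 4357.321666… → ⌈·⌉ = 4358
j=7: r + 6k = 5189.655 → ⌈·⌉ = 5190
j=8: r + 7k = 6021.988333… → ⌈·⌉ = 6022
j=9: r + 8k = 6854.321666… → ⌈·⌉ = 6855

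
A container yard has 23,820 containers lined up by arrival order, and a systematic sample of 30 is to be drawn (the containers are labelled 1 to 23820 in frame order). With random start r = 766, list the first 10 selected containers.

k = N/n = 23820/30 = 794
container 1: 766
container 2: 766 + 794 = 1560
container 3: 1560 + 794 = 2354
container 4: 2354 + 794 = 3148
container 5: 3148 + 794 = 3942
container 6: 3942 + 794 = 4736
container 7: 4736 + 794 = 5530
container 8: 5530 + 794 = 6324
container 9: 6324 + 794 = 7118
container 10: 7118 + 794 = 7912

766, 1560, 2354, 3148, 3942, 4736, 5530, 6324, 7118, 7912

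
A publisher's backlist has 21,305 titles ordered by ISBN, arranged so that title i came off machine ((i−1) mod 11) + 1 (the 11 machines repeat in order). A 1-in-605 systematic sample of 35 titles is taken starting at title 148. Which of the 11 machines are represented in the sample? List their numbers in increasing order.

5

Consecutive selections differ by k = 605, so their machine numbers differ by 605 mod 11 = 0.
gcd(605, 11) = 11, so the sample visits 11/11 = 1 distinct residues mod 11.
Start 148 is machine 5; the machines hit are 5.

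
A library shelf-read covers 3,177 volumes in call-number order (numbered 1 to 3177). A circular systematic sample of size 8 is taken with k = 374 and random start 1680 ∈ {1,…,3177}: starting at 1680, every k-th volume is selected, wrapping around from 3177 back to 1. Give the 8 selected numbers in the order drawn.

1680, 2054, 2428, 2802, 3176, 373, 747, 1121

Selection 1: 1680
Selection 2: 1680 + 374 = 2054
Selection 3: 2054 + 374 = 2428
Selection 4: 2428 + 374 = 2802
Selection 5: 2802 + 374 = 3176
Selection 6: 3176 + 374 = 3550 → 3550 − 3177 = 373
Selection 7: 373 + 374 = 747
Selection 8: 747 + 374 = 1121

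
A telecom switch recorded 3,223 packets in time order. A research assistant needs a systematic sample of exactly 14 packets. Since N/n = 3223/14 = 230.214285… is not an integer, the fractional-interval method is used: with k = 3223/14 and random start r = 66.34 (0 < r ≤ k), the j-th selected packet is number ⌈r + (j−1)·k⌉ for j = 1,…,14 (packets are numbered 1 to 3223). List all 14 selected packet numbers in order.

j=1: r + 0k = 66.34 → ⌈·⌉ = 67
j=2: r + 1k = 296.554285… → ⌈·⌉ = 297
j=3: r + 2k = 526.768571… → ⌈·⌉ = 527
j=4: r + 3k = 756.982857… → ⌈·⌉ = 757
j=5: r + 4k = 987.197142… → ⌈·⌉ = 988
j=6: r + 5k = 1217.411428… → ⌈·⌉ = 1218
j=7: r + 6k = 1447.625714… → ⌈·⌉ = 1448
j=8: r + 7k = 1677.84 → ⌈·⌉ = 1678
j=9: r + 8k = 1908.054285… → ⌈·⌉ = 1909
j=10: r + 9k = 2138.268571… → ⌈·⌉ = 2139
j=11: r + 10k = 2368.482857… → ⌈·⌉ = 2369
j=12: r + 11k = 2598.697142… → ⌈·⌉ = 2599
j=13: r + 12k = 2828.911428… → ⌈·⌉ = 2829
j=14: r + 13k = 3059.125714… → ⌈·⌉ = 3060

67, 297, 527, 757, 988, 1218, 1448, 1678, 1909, 2139, 2369, 2599, 2829, 3060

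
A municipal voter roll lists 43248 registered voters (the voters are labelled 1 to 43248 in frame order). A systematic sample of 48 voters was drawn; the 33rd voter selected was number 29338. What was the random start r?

k = 43248/48 = 901
r = 29338 − (33−1)×901 = 29338 − 28832 = 506

506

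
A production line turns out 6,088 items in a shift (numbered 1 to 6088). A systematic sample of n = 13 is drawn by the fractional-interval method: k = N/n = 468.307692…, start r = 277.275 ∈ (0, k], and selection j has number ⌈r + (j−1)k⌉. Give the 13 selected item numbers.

278, 746, 1214, 1683, 2151, 2619, 3088, 3556, 4024, 4493, 4961, 5429, 5897

j=1: r + 0k = 277.275 → ⌈·⌉ = 278
j=2: r + 1k = 745.582692… → ⌈·⌉ = 746
j=3: r + 2k = 1213.890384… → ⌈·⌉ = 1214
j=4: r + 3k = 1682.198076… → ⌈·⌉ = 1683
j=5: r + 4k = 2150.505769… → ⌈·⌉ = 2151
j=6: r + 5k = 2618.813461… → ⌈·⌉ = 2619
j=7: r + 6k = 3087.121153… → ⌈·⌉ = 3088
j=8: r + 7k = 3555.428846… → ⌈·⌉ = 3556
j=9: r + 8k = 4023.736538… → ⌈·⌉ = 4024
j=10: r + 9k = 4492.044230… → ⌈·⌉ = 4493
j=11: r + 10k = 4960.351923… → ⌈·⌉ = 4961
j=12: r + 11k = 5428.659615… → ⌈·⌉ = 5429
j=13: r + 12k = 5896.967307… → ⌈·⌉ = 5897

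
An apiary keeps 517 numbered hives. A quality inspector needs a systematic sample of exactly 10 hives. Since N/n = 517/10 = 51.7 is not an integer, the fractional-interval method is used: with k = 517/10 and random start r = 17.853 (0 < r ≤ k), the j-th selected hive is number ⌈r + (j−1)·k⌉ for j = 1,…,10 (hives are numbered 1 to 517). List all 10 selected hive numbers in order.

18, 70, 122, 173, 225, 277, 329, 380, 432, 484

j=1: r + 0k = 17.853 → ⌈·⌉ = 18
j=2: r + 1k = 69.553 → ⌈·⌉ = 70
j=3: r + 2k = 121.253 → ⌈·⌉ = 122
j=4: r + 3k = 172.953 → ⌈·⌉ = 173
j=5: r + 4k = 224.653 → ⌈·⌉ = 225
j=6: r + 5k = 276.353 → ⌈·⌉ = 277
j=7: r + 6k = 328.053 → ⌈·⌉ = 329
j=8: r + 7k = 379.753 → ⌈·⌉ = 380
j=9: r + 8k = 431.453 → ⌈·⌉ = 432
j=10: r + 9k = 483.153 → ⌈·⌉ = 484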